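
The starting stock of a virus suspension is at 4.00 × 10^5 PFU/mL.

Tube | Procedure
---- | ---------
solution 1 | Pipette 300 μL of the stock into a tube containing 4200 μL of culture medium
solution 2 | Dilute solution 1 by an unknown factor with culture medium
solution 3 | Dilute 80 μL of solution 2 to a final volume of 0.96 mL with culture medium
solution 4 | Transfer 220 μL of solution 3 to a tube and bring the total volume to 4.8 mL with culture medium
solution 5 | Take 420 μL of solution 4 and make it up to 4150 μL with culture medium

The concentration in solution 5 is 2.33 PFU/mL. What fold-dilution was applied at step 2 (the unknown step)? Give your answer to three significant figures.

Step 1: 300 μL + 4200 μL = 4500 μL total → factor 4500/300 = 15
Step 2: unknown factor x
Step 3: 80 μL brought to 0.96 mL → factor 960/80 = 12
Step 4: 220 μL brought to 4.8 mL → factor 4800/220 = 21.818
Step 5: 420 μL brought to 4150 μL → factor 4150/420 = 9.881
Product of known-step factors = 38805
Overall factor = 4.00 × 10^5 PFU/mL / (2.33 PFU/mL) = 1.7167 × 10^5
x = 1.7167 × 10^5 / 38805 = 4.42

4.42-fold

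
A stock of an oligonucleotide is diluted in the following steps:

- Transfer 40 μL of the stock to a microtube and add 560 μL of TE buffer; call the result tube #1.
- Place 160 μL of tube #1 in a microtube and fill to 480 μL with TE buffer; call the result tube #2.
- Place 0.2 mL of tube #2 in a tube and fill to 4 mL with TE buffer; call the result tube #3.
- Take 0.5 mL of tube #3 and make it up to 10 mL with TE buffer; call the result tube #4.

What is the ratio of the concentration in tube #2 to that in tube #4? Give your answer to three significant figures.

Step 1: 40 μL + 560 μL = 600 μL total → factor 600/40 = 15
Step 2: 160 μL brought to 480 μL → factor 480/160 = 3
Step 3: 0.2 mL brought to 4 mL → factor 4/0.2 = 20
Step 4: 0.5 mL brought to 10 mL → factor 10/0.5 = 20
Dilution factor to tube #2 = 45; to tube #4 = 18000
[tube #2]/[tube #4] = (factor to tube #4)/(factor to tube #2) = 18000/45 = 400

400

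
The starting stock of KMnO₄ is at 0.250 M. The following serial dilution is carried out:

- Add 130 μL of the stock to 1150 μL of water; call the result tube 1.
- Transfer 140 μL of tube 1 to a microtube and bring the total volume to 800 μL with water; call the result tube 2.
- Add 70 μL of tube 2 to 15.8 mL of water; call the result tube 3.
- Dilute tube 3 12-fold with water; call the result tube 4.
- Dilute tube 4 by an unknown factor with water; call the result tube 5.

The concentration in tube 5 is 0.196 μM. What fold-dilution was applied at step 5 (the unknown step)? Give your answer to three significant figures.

8.33-fold

Step 1: 130 μL + 1150 μL = 1280 μL total → factor 1280/130 = 9.8462
Step 2: 140 μL brought to 800 μL → factor 800/140 = 5.7143
Step 3: 70 μL + 15.8 mL = 15870 μL total → factor 15870/70 = 226.71
Step 4: 12-fold → factor 12
Step 5: unknown factor x
Product of known-step factors = 1.5307 × 10^5
Overall factor = 0.250 M / (0.196 μM) = 1.2755 × 10^6
x = 1.2755 × 10^6 / 1.5307 × 10^5 = 8.33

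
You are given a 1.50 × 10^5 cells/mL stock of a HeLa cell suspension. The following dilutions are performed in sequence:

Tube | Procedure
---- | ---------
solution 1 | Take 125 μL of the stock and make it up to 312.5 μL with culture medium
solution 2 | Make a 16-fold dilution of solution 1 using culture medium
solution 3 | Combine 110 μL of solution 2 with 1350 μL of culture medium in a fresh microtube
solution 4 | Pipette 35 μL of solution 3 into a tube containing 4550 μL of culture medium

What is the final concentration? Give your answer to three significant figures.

2.16 cells/mL

Step 1: 125 μL brought to 312.5 μL → factor 312.5/125 = 2.5
Step 2: 16-fold → factor 16
Step 3: 110 μL + 1350 μL = 1460 μL total → factor 1460/110 = 13.273
Step 4: 35 μL + 4550 μL = 4585 μL total → factor 4585/35 = 131
Overall dilution factor = 2.5 × 16 × 13.273 × 131 = 69549
Final = 1.50 × 10^5 cells/mL / 69549 = 2.16 cells/mL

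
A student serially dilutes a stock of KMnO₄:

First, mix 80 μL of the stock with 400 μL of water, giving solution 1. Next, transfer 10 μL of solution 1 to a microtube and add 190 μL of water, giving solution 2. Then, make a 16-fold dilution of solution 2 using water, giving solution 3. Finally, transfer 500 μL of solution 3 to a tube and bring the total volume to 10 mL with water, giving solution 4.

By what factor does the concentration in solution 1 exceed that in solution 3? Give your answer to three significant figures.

Step 1: 80 μL + 400 μL = 480 μL total → factor 480/80 = 6
Step 2: 10 μL + 190 μL = 200 μL total → factor 200/10 = 20
Step 3: 16-fold → factor 16
Dilution factor to solution 1 = 6; to solution 3 = 1920
[solution 1]/[solution 3] = (factor to solution 3)/(factor to solution 1) = 1920/6 = 320

320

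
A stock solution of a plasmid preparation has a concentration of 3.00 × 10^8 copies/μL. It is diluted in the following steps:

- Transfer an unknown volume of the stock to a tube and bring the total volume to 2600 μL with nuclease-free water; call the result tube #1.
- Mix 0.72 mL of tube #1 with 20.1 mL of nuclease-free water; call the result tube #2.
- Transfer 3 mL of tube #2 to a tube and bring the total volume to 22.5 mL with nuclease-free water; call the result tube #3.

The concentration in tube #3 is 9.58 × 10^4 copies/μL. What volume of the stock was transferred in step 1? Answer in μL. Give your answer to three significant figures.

180 μL

Step 1: v brought to 2600 μL → factor = 2600 μL/v
Step 2: 0.72 mL + 20.1 mL = 20.82 mL total → factor 20.82/0.72 = 28.917
Step 3: 3 mL brought to 22.5 mL → factor 22.5/3 = 7.5
Product of known-step factors = 216.88
Overall factor = 3.00 × 10^8 copies/μL / (9.58 × 10^4 copies/μL) = 3131.5
Step-1 factor = 3131.5 / 216.88 = 14.439
v = 2600 μL / 14.439 = 180 μL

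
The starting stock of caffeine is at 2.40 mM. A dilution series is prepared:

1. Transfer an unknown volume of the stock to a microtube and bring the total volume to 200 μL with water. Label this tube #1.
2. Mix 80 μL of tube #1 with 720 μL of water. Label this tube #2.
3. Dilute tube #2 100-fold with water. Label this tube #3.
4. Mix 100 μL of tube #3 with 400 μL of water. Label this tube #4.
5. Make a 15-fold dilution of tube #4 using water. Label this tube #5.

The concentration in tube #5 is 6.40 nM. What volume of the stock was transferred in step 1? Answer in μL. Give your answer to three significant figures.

Step 1: v brought to 200 μL → factor = 200 μL/v
Step 2: 80 μL + 720 μL = 800 μL total → factor 800/80 = 10
Step 3: 100-fold → factor 100
Step 4: 100 μL + 400 μL = 500 μL total → factor 500/100 = 5
Step 5: 15-fold → factor 15
Product of known-step factors = 75000
Overall factor = 2.40 mM / (6.40 nM) = 3.75 × 10^5
Step-1 factor = 3.75 × 10^5 / 75000 = 5
v = 200 μL / 5 = 40.0 μL

40.0 μL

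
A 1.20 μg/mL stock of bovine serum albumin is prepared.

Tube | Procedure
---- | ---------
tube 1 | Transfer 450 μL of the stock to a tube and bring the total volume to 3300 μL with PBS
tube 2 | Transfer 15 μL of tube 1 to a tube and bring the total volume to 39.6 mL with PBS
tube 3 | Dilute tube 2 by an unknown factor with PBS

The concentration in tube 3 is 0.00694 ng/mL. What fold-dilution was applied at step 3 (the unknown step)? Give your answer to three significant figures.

Step 1: 450 μL brought to 3300 μL → factor 3300/450 = 7.3333
Step 2: 15 μL brought to 39.6 mL → factor 39600/15 = 2640
Step 3: unknown factor x
Product of known-step factors = 19360
Overall factor = 1.20 μg/mL / (0.00694 ng/mL) = 1.7291 × 10^5
x = 1.7291 × 10^5 / 19360 = 8.93

8.93-fold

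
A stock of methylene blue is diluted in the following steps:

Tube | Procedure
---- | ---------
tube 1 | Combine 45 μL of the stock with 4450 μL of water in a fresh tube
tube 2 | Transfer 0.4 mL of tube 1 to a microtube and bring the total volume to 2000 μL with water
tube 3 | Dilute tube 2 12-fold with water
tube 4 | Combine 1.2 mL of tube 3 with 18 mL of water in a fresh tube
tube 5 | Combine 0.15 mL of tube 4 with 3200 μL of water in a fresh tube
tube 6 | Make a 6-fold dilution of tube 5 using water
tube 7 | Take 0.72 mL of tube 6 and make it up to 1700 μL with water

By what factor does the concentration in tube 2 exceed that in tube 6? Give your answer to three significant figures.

2.57 × 10^4

Step 1: 45 μL + 4450 μL = 4495 μL total → factor 4495/45 = 99.889
Step 2: 0.4 mL brought to 2000 μL → factor 2/0.4 = 5
Step 3: 12-fold → factor 12
Step 4: 1.2 mL + 18 mL = 19.2 mL total → factor 19.2/1.2 = 16
Step 5: 0.15 mL + 3200 μL = 3.35 mL total → factor 3.35/0.15 = 22.333
Step 6: 6-fold → factor 6
Dilution factor to tube 2 = 499.44; to tube 6 = 1.285 × 10^7
[tube 2]/[tube 6] = (factor to tube 6)/(factor to tube 2) = 1.285 × 10^7/499.44 = 2.57 × 10^4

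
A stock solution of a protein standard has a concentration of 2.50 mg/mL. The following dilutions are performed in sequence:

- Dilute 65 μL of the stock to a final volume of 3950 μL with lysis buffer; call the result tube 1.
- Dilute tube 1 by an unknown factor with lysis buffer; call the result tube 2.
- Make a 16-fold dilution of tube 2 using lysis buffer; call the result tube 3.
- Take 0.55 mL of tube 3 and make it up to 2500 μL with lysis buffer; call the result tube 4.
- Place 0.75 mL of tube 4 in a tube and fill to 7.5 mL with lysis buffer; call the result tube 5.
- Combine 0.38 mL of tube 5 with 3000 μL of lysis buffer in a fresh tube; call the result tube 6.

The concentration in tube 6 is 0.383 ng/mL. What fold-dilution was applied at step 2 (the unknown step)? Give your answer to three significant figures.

Step 1: 65 μL brought to 3950 μL → factor 3950/65 = 60.769
Step 2: unknown factor x
Step 3: 16-fold → factor 16
Step 4: 0.55 mL brought to 2500 μL → factor 2.5/0.55 = 4.5455
Step 5: 0.75 mL brought to 7.5 mL → factor 7.5/0.75 = 10
Step 6: 0.38 mL + 3000 μL = 3.38 mL total → factor 3.38/0.38 = 8.8947
Product of known-step factors = 3.9311 × 10^5
Overall factor = 2.50 mg/mL / (0.383 ng/mL) = 6.5274 × 10^6
x = 6.5274 × 10^6 / 3.9311 × 10^5 = 16.6

16.6-fold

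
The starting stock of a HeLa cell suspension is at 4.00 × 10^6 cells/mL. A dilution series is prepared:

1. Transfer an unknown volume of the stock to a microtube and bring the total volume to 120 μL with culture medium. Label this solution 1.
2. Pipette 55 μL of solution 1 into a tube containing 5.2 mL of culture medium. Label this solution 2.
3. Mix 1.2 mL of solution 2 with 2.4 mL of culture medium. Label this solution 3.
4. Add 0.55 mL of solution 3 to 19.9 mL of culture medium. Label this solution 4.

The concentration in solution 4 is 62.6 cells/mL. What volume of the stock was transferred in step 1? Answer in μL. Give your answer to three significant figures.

Step 1: v brought to 120 μL → factor = 120 μL/v
Step 2: 55 μL + 5.2 mL = 5255 μL total → factor 5255/55 = 95.545
Step 3: 1.2 mL + 2.4 mL = 3.6 mL total → factor 3.6/1.2 = 3
Step 4: 0.55 mL + 19.9 mL = 20.45 mL total → factor 20.45/0.55 = 37.182
Product of known-step factors = 10658
Overall factor = 4.00 × 10^6 cells/mL / (62.6 cells/mL) = 63898
Step-1 factor = 63898 / 10658 = 5.9955
v = 120 μL / 5.9955 = 20.0 μL

20.0 μL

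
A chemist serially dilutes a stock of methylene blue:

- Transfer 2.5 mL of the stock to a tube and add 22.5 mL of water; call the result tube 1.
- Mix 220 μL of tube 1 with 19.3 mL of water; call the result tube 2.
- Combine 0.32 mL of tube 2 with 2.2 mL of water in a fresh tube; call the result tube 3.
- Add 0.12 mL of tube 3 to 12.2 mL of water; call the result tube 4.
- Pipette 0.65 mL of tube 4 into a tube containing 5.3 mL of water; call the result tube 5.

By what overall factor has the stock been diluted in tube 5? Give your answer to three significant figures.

6.57 × 10^6

Step 1: 2.5 mL + 22.5 mL = 25 mL total → factor 25/2.5 = 10
Step 2: 220 μL + 19.3 mL = 19520 μL total → factor 19520/220 = 88.727
Step 3: 0.32 mL + 2.2 mL = 2.52 mL total → factor 2.52/0.32 = 7.875
Step 4: 0.12 mL + 12.2 mL = 12.32 mL total → factor 12.32/0.12 = 102.67
Step 5: 0.65 mL + 5.3 mL = 5.95 mL total → factor 5.95/0.65 = 9.1538
Overall dilution factor = 10 × 88.727 × 7.875 × 102.67 × 9.1538 = 6.5666 × 10^6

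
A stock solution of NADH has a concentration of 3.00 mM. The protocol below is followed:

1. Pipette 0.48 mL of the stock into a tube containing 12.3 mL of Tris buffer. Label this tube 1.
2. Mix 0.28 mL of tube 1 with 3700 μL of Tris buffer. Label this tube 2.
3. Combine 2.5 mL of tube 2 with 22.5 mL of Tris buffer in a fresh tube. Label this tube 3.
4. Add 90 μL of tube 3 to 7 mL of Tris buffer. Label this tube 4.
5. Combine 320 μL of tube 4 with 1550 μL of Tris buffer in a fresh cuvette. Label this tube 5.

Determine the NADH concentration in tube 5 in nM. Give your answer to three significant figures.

1.72 nM

Step 1: 0.48 mL + 12.3 mL = 12.78 mL total → factor 12.78/0.48 = 26.625
Step 2: 0.28 mL + 3700 μL = 3.98 mL total → factor 3.98/0.28 = 14.214
Step 3: 2.5 mL + 22.5 mL = 25 mL total → factor 25/2.5 = 10
Step 4: 90 μL + 7 mL = 7090 μL total → factor 7090/90 = 78.778
Step 5: 320 μL + 1550 μL = 1870 μL total → factor 1870/320 = 5.8438
Overall dilution factor = 26.625 × 14.214 × 10 × 78.778 × 5.8438 = 1.7422 × 10^6
Final = 3.00 mM / 1.7422 × 10^6 = 1.722 × 10^-6 mM = 1.72 nM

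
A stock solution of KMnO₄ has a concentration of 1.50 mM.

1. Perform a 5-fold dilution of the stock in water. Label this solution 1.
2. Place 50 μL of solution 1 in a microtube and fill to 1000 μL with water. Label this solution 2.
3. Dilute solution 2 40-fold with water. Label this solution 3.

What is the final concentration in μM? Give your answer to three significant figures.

0.375 μM

Step 1: 5-fold → factor 5
Step 2: 50 μL brought to 1000 μL → factor 1000/50 = 20
Step 3: 40-fold → factor 40
Overall dilution factor = 5 × 20 × 40 = 4000
Final = 1.50 mM / 4000 = 0.0003750 mM = 0.375 μM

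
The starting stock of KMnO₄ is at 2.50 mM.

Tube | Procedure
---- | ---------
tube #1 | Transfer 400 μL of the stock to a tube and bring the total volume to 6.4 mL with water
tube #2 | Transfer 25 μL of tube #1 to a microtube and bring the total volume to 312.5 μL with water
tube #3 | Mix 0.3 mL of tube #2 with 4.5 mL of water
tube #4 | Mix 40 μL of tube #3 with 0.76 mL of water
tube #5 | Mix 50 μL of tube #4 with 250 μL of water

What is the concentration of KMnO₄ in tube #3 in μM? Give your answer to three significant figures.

Step 1: 400 μL brought to 6.4 mL → factor 6400/400 = 16
Step 2: 25 μL brought to 312.5 μL → factor 312.5/25 = 12.5
Step 3: 0.3 mL + 4.5 mL = 4.8 mL total → factor 4.8/0.3 = 16
Dilution factor through tube #3 = 16 × 12.5 × 16 = 3200
[tube #3] = 2.50 mM / 3200 = 0.0007813 mM = 0.781 μM

0.781 μM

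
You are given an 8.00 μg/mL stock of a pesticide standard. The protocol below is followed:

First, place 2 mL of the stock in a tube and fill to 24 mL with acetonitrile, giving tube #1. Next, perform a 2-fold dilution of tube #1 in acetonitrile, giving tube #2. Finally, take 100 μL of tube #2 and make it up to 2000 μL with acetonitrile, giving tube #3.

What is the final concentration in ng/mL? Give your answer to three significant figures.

Step 1: 2 mL brought to 24 mL → factor 24/2 = 12
Step 2: 2-fold → factor 2
Step 3: 100 μL brought to 2000 μL → factor 2000/100 = 20
Overall dilution factor = 12 × 2 × 20 = 480
Final = 8.00 μg/mL / 480 = 0.01667 μg/mL = 16.7 ng/mL

16.7 ng/mL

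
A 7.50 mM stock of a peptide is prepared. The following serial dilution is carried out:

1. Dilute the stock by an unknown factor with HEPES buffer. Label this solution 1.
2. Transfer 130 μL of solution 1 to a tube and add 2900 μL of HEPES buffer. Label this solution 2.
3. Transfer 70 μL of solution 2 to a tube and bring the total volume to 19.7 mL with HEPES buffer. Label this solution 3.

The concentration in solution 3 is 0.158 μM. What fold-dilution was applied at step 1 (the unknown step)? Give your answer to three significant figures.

7.24-fold

Step 1: unknown factor x
Step 2: 130 μL + 2900 μL = 3030 μL total → factor 3030/130 = 23.308
Step 3: 70 μL brought to 19.7 mL → factor 19700/70 = 281.43
Product of known-step factors = 6559.5
Overall factor = 7.50 mM / (0.158 μM) = 47468
x = 47468 / 6559.5 = 7.24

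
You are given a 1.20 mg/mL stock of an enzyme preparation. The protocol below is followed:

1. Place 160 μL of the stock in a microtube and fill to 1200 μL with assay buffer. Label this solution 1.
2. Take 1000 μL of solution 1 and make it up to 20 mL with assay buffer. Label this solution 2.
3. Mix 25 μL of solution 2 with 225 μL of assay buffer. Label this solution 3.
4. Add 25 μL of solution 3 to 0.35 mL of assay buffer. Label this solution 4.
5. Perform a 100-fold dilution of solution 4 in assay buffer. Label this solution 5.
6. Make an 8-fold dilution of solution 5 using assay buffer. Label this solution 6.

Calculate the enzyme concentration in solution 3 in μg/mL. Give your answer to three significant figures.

Step 1: 160 μL brought to 1200 μL → factor 1200/160 = 7.5
Step 2: 1000 μL brought to 20 mL → factor 20000/1000 = 20
Step 3: 25 μL + 225 μL = 250 μL total → factor 250/25 = 10
Dilution factor through solution 3 = 7.5 × 20 × 10 = 1500
[solution 3] = 1.20 mg/mL / 1500 = 0.0008000 mg/mL = 0.800 μg/mL

0.800 μg/mL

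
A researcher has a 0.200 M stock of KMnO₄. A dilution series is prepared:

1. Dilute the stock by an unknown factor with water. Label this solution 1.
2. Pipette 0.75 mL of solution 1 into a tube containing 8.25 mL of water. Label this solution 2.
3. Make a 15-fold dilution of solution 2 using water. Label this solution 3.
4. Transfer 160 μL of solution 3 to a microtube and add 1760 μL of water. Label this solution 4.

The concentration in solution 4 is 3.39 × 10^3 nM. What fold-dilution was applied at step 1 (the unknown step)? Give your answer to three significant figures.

Step 1: unknown factor x
Step 2: 0.75 mL + 8.25 mL = 9 mL total → factor 9/0.75 = 12
Step 3: 15-fold → factor 15
Step 4: 160 μL + 1760 μL = 1920 μL total → factor 1920/160 = 12
Product of known-step factors = 2160
Overall factor = 0.200 M / (3.39 × 10^3 nM) = 58997
x = 58997 / 2160 = 27.3

27.3-fold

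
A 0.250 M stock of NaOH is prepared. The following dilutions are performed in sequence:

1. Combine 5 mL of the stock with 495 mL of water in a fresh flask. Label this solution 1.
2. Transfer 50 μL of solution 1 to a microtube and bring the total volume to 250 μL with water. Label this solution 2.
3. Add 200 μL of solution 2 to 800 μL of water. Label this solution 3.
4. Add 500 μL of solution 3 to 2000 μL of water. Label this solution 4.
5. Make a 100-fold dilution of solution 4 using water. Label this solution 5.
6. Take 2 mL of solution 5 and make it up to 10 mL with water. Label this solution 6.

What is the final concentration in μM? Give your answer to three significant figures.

Step 1: 5 mL + 495 mL = 500 mL total → factor 500/5 = 100
Step 2: 50 μL brought to 250 μL → factor 250/50 = 5
Step 3: 200 μL + 800 μL = 1000 μL total → factor 1000/200 = 5
Step 4: 500 μL + 2000 μL = 2500 μL total → factor 2500/500 = 5
Step 5: 100-fold → factor 100
Step 6: 2 mL brought to 10 mL → factor 10/2 = 5
Overall dilution factor = 100 × 5 × 5 × 5 × 100 × 5 = 6.25 × 10^6
Final = 0.250 M / 6.25 × 10^6 = 4.000 × 10^-8 M = 0.0400 μM

0.0400 μM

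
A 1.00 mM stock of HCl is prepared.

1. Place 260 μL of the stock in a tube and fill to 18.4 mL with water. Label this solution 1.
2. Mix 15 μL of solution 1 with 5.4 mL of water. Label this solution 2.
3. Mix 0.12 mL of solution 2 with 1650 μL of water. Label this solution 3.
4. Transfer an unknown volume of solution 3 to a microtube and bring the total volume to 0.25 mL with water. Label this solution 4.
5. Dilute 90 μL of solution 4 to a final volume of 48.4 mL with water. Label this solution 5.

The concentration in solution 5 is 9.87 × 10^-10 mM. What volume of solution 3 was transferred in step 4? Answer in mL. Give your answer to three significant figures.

0.0500 mL

Step 1: 260 μL brought to 18.4 mL → factor 18400/260 = 70.769
Step 2: 15 μL + 5.4 mL = 5415 μL total → factor 5415/15 = 361
Step 3: 0.12 mL + 1650 μL = 1.77 mL total → factor 1.77/0.12 = 14.75
Step 4: v brought to 0.25 mL → factor = 0.25 mL/v
Step 5: 90 μL brought to 48.4 mL → factor 48400/90 = 537.78
Product of known-step factors = 2.0265 × 10^8
Overall factor = 1.00 mM / (9.87 × 10^-10 mM) = 1.0132 × 10^9
Step-4 factor = 1.0132 × 10^9 / 2.0265 × 10^8 = 4.9996
v = 0.25 mL / 4.9996 = 0.0500 mL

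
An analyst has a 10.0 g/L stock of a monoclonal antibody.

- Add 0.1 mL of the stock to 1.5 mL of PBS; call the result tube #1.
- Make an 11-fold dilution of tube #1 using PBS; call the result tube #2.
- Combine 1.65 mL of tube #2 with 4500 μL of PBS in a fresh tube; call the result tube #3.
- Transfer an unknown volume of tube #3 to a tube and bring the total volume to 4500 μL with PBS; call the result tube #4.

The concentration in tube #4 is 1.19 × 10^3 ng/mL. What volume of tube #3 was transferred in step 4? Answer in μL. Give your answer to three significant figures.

Step 1: 0.1 mL + 1.5 mL = 1.6 mL total → factor 1.6/0.1 = 16
Step 2: 11-fold → factor 11
Step 3: 1.65 mL + 4500 μL = 6.15 mL total → factor 6.15/1.65 = 3.7273
Step 4: v brought to 4500 μL → factor = 4500 μL/v
Product of known-step factors = 656
Overall factor = 10.0 g/L / (1.19 × 10^3 ng/mL) = 8403.4
Step-4 factor = 8403.4 / 656 = 12.81
v = 4500 μL / 12.81 = 351 μL

351 μL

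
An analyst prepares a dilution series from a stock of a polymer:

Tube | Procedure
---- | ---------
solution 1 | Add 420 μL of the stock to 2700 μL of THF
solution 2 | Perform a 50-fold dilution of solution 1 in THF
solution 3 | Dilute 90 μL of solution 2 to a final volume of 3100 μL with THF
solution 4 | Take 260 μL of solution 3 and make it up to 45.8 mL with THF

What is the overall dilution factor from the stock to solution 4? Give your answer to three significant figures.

Step 1: 420 μL + 2700 μL = 3120 μL total → factor 3120/420 = 7.4286
Step 2: 50-fold → factor 50
Step 3: 90 μL brought to 3100 μL → factor 3100/90 = 34.444
Step 4: 260 μL brought to 45.8 mL → factor 45800/260 = 176.15
Overall dilution factor = 7.4286 × 50 × 34.444 × 176.15 = 2.2537 × 10^6

2.25 × 10^6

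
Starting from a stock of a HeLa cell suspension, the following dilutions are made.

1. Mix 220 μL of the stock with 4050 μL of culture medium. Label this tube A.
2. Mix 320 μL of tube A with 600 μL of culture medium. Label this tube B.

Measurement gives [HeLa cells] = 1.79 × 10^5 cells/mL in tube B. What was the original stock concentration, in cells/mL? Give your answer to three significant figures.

9.99 × 10^6 cells/mL

Step 1: 220 μL + 4050 μL = 4270 μL total → factor 4270/220 = 19.409
Step 2: 320 μL + 600 μL = 920 μL total → factor 920/320 = 2.875
Overall dilution factor = 19.409 × 2.875 = 55.801
Stock = 1.79 × 10^5 cells/mL × 55.801 = 9.99 × 10^6 cells/mL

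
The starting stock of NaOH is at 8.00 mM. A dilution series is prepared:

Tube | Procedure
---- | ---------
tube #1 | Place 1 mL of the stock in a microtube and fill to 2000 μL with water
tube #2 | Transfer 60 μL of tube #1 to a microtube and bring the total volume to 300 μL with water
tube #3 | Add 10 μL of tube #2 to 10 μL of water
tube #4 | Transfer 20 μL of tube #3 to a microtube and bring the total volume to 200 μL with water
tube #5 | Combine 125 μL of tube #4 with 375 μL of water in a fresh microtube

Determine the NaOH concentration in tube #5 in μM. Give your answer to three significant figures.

Step 1: 1 mL brought to 2000 μL → factor 2/1 = 2
Step 2: 60 μL brought to 300 μL → factor 300/60 = 5
Step 3: 10 μL + 10 μL = 20 μL total → factor 20/10 = 2
Step 4: 20 μL brought to 200 μL → factor 200/20 = 10
Step 5: 125 μL + 375 μL = 500 μL total → factor 500/125 = 4
Overall dilution factor = 2 × 5 × 2 × 10 × 4 = 800
Final = 8.00 mM / 800 = 0.01000 mM = 10.0 μM

10.0 μM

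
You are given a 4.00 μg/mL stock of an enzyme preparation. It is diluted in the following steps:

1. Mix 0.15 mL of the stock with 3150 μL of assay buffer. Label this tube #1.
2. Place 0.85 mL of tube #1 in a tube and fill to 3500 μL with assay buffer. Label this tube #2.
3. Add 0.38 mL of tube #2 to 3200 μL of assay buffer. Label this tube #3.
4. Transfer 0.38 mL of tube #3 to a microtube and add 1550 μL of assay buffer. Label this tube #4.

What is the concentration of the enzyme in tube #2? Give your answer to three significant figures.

0.0442 μg/mL

Step 1: 0.15 mL + 3150 μL = 3.3 mL total → factor 3.3/0.15 = 22
Step 2: 0.85 mL brought to 3500 μL → factor 3.5/0.85 = 4.1176
Dilution factor through tube #2 = 22 × 4.1176 = 90.588
[tube #2] = 4.00 μg/mL / 90.588 = 0.0442 μg/mL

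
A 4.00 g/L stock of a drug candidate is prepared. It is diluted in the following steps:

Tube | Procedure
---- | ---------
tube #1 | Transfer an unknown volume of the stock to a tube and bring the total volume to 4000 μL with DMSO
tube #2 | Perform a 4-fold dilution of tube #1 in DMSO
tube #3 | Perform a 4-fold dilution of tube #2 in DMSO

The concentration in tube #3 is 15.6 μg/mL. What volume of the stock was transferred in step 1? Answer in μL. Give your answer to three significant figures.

250 μL

Step 1: v brought to 4000 μL → factor = 4000 μL/v
Step 2: 4-fold → factor 4
Step 3: 4-fold → factor 4
Product of known-step factors = 16
Overall factor = 4.00 g/L / (15.6 μg/mL) = 256.41
Step-1 factor = 256.41 / 16 = 16.026
v = 4000 μL / 16.026 = 250 μL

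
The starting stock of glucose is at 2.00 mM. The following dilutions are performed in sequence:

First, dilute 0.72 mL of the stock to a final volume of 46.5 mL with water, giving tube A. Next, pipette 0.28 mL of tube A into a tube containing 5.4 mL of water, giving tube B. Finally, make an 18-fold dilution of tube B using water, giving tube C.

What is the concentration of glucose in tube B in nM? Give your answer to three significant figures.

Step 1: 0.72 mL brought to 46.5 mL → factor 46.5/0.72 = 64.583
Step 2: 0.28 mL + 5.4 mL = 5.68 mL total → factor 5.68/0.28 = 20.286
Dilution factor through tube B = 64.583 × 20.286 = 1310.1
[tube B] = 2.00 mM / 1310.1 = 0.001527 mM = 1.53 × 10^3 nM

1.53 × 10^3 nM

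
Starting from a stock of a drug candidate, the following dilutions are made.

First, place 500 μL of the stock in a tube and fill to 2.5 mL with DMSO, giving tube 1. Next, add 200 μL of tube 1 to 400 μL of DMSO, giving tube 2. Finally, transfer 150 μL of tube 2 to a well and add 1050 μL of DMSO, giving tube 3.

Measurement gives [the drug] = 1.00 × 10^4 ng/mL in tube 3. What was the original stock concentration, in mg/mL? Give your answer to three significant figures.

Step 1: 500 μL brought to 2.5 mL → factor 2500/500 = 5
Step 2: 200 μL + 400 μL = 600 μL total → factor 600/200 = 3
Step 3: 150 μL + 1050 μL = 1200 μL total → factor 1200/150 = 8
Overall dilution factor = 5 × 3 × 8 = 120
Stock = 1.00 × 10^4 ng/mL × 120 = 1.200 × 10^6 ng/mL = 1.20 mg/mL

1.20 mg/mL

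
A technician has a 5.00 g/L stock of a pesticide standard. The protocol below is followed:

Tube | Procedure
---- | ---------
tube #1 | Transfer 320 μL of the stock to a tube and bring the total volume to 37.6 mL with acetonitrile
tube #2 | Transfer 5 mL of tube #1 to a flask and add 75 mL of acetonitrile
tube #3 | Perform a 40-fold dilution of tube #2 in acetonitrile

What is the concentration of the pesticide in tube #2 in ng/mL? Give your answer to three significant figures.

2.66 × 10^3 ng/mL

Step 1: 320 μL brought to 37.6 mL → factor 37600/320 = 117.5
Step 2: 5 mL + 75 mL = 80 mL total → factor 80/5 = 16
Dilution factor through tube #2 = 117.5 × 16 = 1880
[tube #2] = 5.00 g/L / 1880 = 0.002660 g/L = 2.66 × 10^3 ng/mL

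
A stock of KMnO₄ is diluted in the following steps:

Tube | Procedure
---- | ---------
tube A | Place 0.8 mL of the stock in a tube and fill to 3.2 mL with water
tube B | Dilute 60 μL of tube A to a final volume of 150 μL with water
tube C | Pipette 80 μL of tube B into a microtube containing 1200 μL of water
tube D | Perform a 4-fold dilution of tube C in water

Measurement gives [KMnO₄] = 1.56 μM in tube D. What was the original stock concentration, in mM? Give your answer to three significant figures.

0.998 mM

Step 1: 0.8 mL brought to 3.2 mL → factor 3.2/0.8 = 4
Step 2: 60 μL brought to 150 μL → factor 150/60 = 2.5
Step 3: 80 μL + 1200 μL = 1280 μL total → factor 1280/80 = 16
Step 4: 4-fold → factor 4
Overall dilution factor = 4 × 2.5 × 16 × 4 = 640
Stock = 1.56 μM × 640 = 998.4 μM = 0.998 mM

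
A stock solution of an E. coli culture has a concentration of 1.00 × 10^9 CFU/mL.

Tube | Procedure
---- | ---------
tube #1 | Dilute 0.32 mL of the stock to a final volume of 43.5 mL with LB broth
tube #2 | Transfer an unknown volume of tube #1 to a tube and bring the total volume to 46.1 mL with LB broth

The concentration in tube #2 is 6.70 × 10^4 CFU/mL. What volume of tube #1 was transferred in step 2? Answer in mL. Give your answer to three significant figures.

Step 1: 0.32 mL brought to 43.5 mL → factor 43.5/0.32 = 135.94
Step 2: v brought to 46.1 mL → factor = 46.1 mL/v
Product of known-step factors = 135.94
Overall factor = 1.00 × 10^9 CFU/mL / (6.70 × 10^4 CFU/mL) = 14925
Step-2 factor = 14925 / 135.94 = 109.8
v = 46.1 mL / 109.8 = 0.420 mL

0.420 mL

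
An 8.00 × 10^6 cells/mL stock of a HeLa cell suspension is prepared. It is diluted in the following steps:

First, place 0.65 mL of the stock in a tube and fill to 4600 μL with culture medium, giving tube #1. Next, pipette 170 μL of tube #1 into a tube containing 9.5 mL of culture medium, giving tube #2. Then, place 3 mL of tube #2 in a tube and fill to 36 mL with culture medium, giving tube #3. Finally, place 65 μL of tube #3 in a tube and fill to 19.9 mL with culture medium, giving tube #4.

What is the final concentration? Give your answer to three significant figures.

5.41 cells/mL

Step 1: 0.65 mL brought to 4600 μL → factor 4.6/0.65 = 7.0769
Step 2: 170 μL + 9.5 mL = 9670 μL total → factor 9670/170 = 56.882
Step 3: 3 mL brought to 36 mL → factor 36/3 = 12
Step 4: 65 μL brought to 19.9 mL → factor 19900/65 = 306.15
Overall dilution factor = 7.0769 × 56.882 × 12 × 306.15 = 1.4789 × 10^6
Final = 8.00 × 10^6 cells/mL / 1.4789 × 10^6 = 5.41 cells/mL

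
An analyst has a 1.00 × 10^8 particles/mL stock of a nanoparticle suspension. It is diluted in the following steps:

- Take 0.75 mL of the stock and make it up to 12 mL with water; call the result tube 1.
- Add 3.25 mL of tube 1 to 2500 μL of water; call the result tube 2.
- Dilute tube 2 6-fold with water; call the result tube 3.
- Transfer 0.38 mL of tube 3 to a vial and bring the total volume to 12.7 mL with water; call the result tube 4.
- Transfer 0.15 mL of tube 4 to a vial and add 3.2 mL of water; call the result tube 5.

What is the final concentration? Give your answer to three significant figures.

Step 1: 0.75 mL brought to 12 mL → factor 12/0.75 = 16
Step 2: 3.25 mL + 2500 μL = 5.75 mL total → factor 5.75/3.25 = 1.7692
Step 3: 6-fold → factor 6
Step 4: 0.38 mL brought to 12.7 mL → factor 12.7/0.38 = 33.421
Step 5: 0.15 mL + 3.2 mL = 3.35 mL total → factor 3.35/0.15 = 22.333
Overall dilution factor = 16 × 1.7692 × 6 × 33.421 × 22.333 = 1.2677 × 10^5
Final = 1.00 × 10^8 particles/mL / 1.2677 × 10^5 = 789 particles/mL

789 particles/mL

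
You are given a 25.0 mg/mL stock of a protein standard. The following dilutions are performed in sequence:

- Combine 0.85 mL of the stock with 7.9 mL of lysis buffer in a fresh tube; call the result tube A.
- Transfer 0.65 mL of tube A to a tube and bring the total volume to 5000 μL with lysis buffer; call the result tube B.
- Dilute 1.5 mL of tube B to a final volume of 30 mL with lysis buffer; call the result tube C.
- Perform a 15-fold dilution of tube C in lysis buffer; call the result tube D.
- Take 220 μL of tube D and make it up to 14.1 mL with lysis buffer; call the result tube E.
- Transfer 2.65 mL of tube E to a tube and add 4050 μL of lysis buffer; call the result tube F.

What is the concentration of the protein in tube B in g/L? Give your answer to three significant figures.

0.316 g/L

Step 1: 0.85 mL + 7.9 mL = 8.75 mL total → factor 8.75/0.85 = 10.294
Step 2: 0.65 mL brought to 5000 μL → factor 5/0.65 = 7.6923
Dilution factor through tube B = 10.294 × 7.6923 = 79.186
[tube B] = 25.0 mg/mL / 79.186 = 0.3157 mg/mL = 0.316 g/L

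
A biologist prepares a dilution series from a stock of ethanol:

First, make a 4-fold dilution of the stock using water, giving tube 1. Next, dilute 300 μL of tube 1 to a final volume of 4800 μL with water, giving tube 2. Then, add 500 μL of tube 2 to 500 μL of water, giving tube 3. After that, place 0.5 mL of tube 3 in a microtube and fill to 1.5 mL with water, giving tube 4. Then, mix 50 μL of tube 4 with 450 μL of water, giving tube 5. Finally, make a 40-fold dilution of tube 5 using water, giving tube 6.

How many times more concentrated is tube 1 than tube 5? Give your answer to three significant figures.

960

Step 1: 4-fold → factor 4
Step 2: 300 μL brought to 4800 μL → factor 4800/300 = 16
Step 3: 500 μL + 500 μL = 1000 μL total → factor 1000/500 = 2
Step 4: 0.5 mL brought to 1.5 mL → factor 1.5/0.5 = 3
Step 5: 50 μL + 450 μL = 500 μL total → factor 500/50 = 10
Dilution factor to tube 1 = 4; to tube 5 = 3840
[tube 1]/[tube 5] = (factor to tube 5)/(factor to tube 1) = 3840/4 = 960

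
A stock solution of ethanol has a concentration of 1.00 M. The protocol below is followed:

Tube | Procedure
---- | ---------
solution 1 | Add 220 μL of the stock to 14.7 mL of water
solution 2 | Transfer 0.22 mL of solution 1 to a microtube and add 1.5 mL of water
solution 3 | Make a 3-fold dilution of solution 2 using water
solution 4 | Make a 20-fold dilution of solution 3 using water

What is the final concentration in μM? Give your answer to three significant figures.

Step 1: 220 μL + 14.7 mL = 14920 μL total → factor 14920/220 = 67.818
Step 2: 0.22 mL + 1.5 mL = 1.72 mL total → factor 1.72/0.22 = 7.8182
Step 3: 3-fold → factor 3
Step 4: 20-fold → factor 20
Overall dilution factor = 67.818 × 7.8182 × 3 × 20 = 31813
Final = 1.00 M / 31813 = 3.143 × 10^-5 M = 31.4 μM

31.4 μM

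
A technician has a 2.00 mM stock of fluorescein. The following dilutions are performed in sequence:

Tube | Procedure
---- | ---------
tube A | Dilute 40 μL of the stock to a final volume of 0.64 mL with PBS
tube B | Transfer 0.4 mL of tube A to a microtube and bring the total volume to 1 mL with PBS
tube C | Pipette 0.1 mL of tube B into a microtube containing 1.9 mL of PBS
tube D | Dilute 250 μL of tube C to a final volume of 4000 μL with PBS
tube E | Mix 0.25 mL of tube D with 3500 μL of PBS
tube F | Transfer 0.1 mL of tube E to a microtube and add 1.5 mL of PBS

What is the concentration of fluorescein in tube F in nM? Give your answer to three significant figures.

Step 1: 40 μL brought to 0.64 mL → factor 640/40 = 16
Step 2: 0.4 mL brought to 1 mL → factor 1/0.4 = 2.5
Step 3: 0.1 mL + 1.9 mL = 2 mL total → factor 2/0.1 = 20
Step 4: 250 μL brought to 4000 μL → factor 4000/250 = 16
Step 5: 0.25 mL + 3500 μL = 3.75 mL total → factor 3.75/0.25 = 15
Step 6: 0.1 mL + 1.5 mL = 1.6 mL total → factor 1.6/0.1 = 16
Overall dilution factor = 16 × 2.5 × 20 × 16 × 15 × 16 = 3.072 × 10^6
Final = 2.00 mM / 3.072 × 10^6 = 6.510 × 10^-7 mM = 0.651 nM

0.651 nM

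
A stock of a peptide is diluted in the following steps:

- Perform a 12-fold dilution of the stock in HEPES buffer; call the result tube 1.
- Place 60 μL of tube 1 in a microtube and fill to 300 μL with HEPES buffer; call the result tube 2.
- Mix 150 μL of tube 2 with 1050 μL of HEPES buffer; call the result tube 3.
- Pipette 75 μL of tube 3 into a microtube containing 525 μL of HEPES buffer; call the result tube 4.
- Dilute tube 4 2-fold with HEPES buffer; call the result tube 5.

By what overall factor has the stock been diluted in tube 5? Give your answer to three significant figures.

Step 1: 12-fold → factor 12
Step 2: 60 μL brought to 300 μL → factor 300/60 = 5
Step 3: 150 μL + 1050 μL = 1200 μL total → factor 1200/150 = 8
Step 4: 75 μL + 525 μL = 600 μL total → factor 600/75 = 8
Step 5: 2-fold → factor 2
Overall dilution factor = 12 × 5 × 8 × 8 × 2 = 7680

7.68 × 10^3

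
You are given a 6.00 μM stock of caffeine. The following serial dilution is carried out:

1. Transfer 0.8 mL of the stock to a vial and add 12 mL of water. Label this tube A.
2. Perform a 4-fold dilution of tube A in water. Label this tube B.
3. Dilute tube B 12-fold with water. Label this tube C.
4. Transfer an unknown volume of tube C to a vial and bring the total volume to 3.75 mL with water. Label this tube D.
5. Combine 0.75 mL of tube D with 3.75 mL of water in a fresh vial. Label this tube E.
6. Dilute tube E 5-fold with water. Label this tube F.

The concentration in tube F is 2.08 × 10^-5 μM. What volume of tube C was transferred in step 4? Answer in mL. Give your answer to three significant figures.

Step 1: 0.8 mL + 12 mL = 12.8 mL total → factor 12.8/0.8 = 16
Step 2: 4-fold → factor 4
Step 3: 12-fold → factor 12
Step 4: v brought to 3.75 mL → factor = 3.75 mL/v
Step 5: 0.75 mL + 3.75 mL = 4.5 mL total → factor 4.5/0.75 = 6
Step 6: 5-fold → factor 5
Product of known-step factors = 23040
Overall factor = 6.00 μM / (2.08 × 10^-5 μM) = 2.8846 × 10^5
Step-4 factor = 2.8846 × 10^5 / 23040 = 12.52
v = 3.75 mL / 12.52 = 0.300 mL

0.300 mL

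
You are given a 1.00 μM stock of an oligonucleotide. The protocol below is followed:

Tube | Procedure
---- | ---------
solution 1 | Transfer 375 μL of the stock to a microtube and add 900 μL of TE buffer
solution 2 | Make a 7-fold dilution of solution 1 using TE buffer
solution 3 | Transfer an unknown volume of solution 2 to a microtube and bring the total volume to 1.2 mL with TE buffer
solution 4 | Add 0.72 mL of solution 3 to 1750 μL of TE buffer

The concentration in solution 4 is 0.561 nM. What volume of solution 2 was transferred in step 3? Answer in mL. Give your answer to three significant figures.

Step 1: 375 μL + 900 μL = 1275 μL total → factor 1275/375 = 3.4
Step 2: 7-fold → factor 7
Step 3: v brought to 1.2 mL → factor = 1.2 mL/v
Step 4: 0.72 mL + 1750 μL = 2.47 mL total → factor 2.47/0.72 = 3.4306
Product of known-step factors = 81.647
Overall factor = 1.00 μM / (0.561 nM) = 1782.5
Step-3 factor = 1782.5 / 81.647 = 21.832
v = 1.2 mL / 21.832 = 0.0550 mL

0.0550 mL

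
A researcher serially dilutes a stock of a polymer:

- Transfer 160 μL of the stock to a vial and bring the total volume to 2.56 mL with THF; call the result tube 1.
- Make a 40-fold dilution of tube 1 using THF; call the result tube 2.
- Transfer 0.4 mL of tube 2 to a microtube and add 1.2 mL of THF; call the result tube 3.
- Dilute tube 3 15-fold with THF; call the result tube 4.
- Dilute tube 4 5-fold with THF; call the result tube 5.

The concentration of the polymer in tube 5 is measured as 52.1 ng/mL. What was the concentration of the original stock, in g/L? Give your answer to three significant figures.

10.0 g/L

Step 1: 160 μL brought to 2.56 mL → factor 2560/160 = 16
Step 2: 40-fold → factor 40
Step 3: 0.4 mL + 1.2 mL = 1.6 mL total → factor 1.6/0.4 = 4
Step 4: 15-fold → factor 15
Step 5: 5-fold → factor 5
Overall dilution factor = 16 × 40 × 4 × 15 × 5 = 1.92 × 10^5
Stock = 52.1 ng/mL × 1.92 × 10^5 = 1.000 × 10^7 ng/mL = 10.0 g/L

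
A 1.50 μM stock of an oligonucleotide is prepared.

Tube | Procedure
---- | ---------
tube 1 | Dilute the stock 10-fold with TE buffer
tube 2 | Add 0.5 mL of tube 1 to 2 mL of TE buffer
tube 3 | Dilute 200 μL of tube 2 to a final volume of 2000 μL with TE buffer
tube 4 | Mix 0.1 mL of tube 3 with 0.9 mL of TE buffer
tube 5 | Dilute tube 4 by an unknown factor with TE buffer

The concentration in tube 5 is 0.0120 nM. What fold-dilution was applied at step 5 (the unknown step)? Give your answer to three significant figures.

Step 1: 10-fold → factor 10
Step 2: 0.5 mL + 2 mL = 2.5 mL total → factor 2.5/0.5 = 5
Step 3: 200 μL brought to 2000 μL → factor 2000/200 = 10
Step 4: 0.1 mL + 0.9 mL = 1 mL total → factor 1/0.1 = 10
Step 5: unknown factor x
Product of known-step factors = 5000
Overall factor = 1.50 μM / (0.0120 nM) = 1.25 × 10^5
x = 1.25 × 10^5 / 5000 = 25.0

25.0-fold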